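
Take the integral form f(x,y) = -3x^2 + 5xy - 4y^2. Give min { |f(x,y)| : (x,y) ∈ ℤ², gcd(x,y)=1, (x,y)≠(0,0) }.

translate: b→1 (≡-5 mod 6), so (3,-5,4)→(3,1,2)
flip: (3,1,2)→(2,-1,3)
reduced (well bottom): (2,-1,3) with a≤c, −a<b≤a
well minimum |f| = |-2| = 2 (negative-definite)

2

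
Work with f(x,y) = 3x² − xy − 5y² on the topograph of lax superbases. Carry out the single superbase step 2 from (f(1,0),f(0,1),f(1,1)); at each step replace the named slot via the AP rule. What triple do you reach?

start (3,-5,-3) = (f(1,0),f(0,1),f(1,1))
replace slot 2: 2·(3+(-3)) − (-5) = 5 → (3,5,-3)

3,5,-3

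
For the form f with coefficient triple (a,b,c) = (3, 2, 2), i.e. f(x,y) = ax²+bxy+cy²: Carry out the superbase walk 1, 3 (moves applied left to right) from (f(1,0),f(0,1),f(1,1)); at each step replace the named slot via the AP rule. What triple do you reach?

start (3,2,7) = (f(1,0),f(0,1),f(1,1))
replace slot 1: 2·(2+7) − 3 = 15 → (15,2,7)
replace slot 3: 2·(15+2) − 7 = 27 → (15,2,27)

15,2,27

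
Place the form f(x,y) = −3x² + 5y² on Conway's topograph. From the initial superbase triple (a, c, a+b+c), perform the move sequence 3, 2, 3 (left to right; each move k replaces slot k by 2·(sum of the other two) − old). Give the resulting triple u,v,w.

start (-3,5,2) = (f(1,0),f(0,1),f(1,1))
replace slot 3: 2·((-3)+5) − 2 = 2 → (-3,5,2)
replace slot 2: 2·((-3)+2) − 5 = -7 → (-3,-7,2)
replace slot 3: 2·((-3)+(-7)) − 2 = -22 → (-3,-7,-22)

-3,-7,-22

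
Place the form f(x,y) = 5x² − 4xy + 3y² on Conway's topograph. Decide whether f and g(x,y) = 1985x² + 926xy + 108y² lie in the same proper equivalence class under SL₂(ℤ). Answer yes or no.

D₁ = -44, D₂ = -44
f: flip: (5,-4,3)→(3,4,5)
f: translate: b→-2 (≡4 mod 6), so (3,4,5)→(3,-2,4)
f: reduced (well bottom): (3,-2,4) with a≤c, −a<b≤a
g: flip: (1985,926,108)→(108,-926,1985)
g: translate: b→-62 (≡-926 mod 216), so (108,-926,1985)→(108,-62,9)
g: flip: (108,-62,9)→(9,62,108)
g: translate: b→8 (≡62 mod 18), so (9,62,108)→(9,8,3)
g: flip: (9,8,3)→(3,-8,9)
g: translate: b→-2 (≡-8 mod 6), so (3,-8,9)→(3,-2,4)
g: reduced (well bottom): (3,-2,4) with a≤c, −a<b≤a
reduced forms (3, -2, 4) vs (3, -2, 4) ⇒ equivalent

yes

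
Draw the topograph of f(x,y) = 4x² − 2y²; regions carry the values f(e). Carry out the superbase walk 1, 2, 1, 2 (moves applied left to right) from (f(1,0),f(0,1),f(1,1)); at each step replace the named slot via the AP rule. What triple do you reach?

start (4,-2,2) = (f(1,0),f(0,1),f(1,1))
replace slot 1: 2·((-2)+2) − 4 = -4 → (-4,-2,2)
replace slot 2: 2·((-4)+2) − (-2) = -2 → (-4,-2,2)
replace slot 1: 2·((-2)+2) − (-4) = 4 → (4,-2,2)
replace slot 2: 2·(4+2) − (-2) = 14 → (4,14,2)

4,14,2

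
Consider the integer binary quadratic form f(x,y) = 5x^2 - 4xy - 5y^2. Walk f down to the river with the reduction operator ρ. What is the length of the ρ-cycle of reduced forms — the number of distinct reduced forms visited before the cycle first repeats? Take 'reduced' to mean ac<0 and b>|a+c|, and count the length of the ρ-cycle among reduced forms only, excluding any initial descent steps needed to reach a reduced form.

D = 116, ⌊√D⌋ = 10
descent: ρ → (-5,4,5)  [lands on river]
river: ρ → (5,6,-4)
river: ρ → (-4,10,1)
river: ρ → (1,10,-4)
river: ρ → (-4,6,5)
river: ρ → (5,4,-5)
river: ρ → (-5,6,4)
river: ρ → (4,10,-1)
river: ρ → (-1,10,4)
river: ρ → (4,6,-5)
ρ-cycle length = 10 (tail of 1 descent step not counted)

10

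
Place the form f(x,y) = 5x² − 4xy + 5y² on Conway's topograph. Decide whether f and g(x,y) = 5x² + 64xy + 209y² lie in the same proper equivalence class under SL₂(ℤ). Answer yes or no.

D₁ = -84, D₂ = -84
f: flip: (5,-4,5)→(5,4,5)
f: reduced (well bottom): (5,4,5) with a≤c, −a<b≤a
g: translate: b→4 (≡64 mod 10), so (5,64,209)→(5,4,5)
g: reduced (well bottom): (5,4,5) with a≤c, −a<b≤a
reduced forms (5, 4, 5) vs (5, 4, 5) ⇒ equivalent

yes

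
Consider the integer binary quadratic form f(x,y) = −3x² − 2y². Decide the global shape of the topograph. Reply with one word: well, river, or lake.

D = b²−4ac = 0² − 4·(-3)·(-2) = -24
D < 0 ⇒ definite ⇒ every region one sign ⇒ single well

well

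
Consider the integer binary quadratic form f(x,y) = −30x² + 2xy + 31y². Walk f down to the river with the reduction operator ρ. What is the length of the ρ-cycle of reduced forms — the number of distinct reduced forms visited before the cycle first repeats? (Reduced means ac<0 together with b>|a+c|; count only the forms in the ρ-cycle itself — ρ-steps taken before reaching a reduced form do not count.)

D = 3724, ⌊√D⌋ = 61
river: ρ → (31,60,-1)
river: ρ → (-1,60,31)
river: ρ → (31,2,-30)
river: ρ → (-30,58,3)
river: ρ → (3,56,-49)
river: ρ → (-49,42,10)
river: ρ → (10,58,-9)
river: ρ → (-9,50,34)
river: ρ → (34,18,-25)
river: ρ → (-25,32,27)
river: ρ → (27,22,-30)
river: ρ → (-30,38,19)
river: ρ → (19,38,-30)
river: ρ → (-30,22,27)
river: ρ → (27,32,-25)
river: ρ → (-25,18,34)
river: ρ → (34,50,-9)
river: ρ → (-9,58,10)
river: ρ → (10,42,-49)
river: ρ → (-49,56,3)
river: ρ → (3,58,-30)
river: ρ → (-30,2,31)
ρ-cycle length = 22 (tail of 0 descent steps not counted)

22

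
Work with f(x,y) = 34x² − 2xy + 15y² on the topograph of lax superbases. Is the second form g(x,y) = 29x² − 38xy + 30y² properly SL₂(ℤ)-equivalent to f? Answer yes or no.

D₁ = -2036, D₂ = -2036
f: flip: (34,-2,15)→(15,2,34)
f: reduced (well bottom): (15,2,34) with a≤c, −a<b≤a
g: translate: b→20 (≡-38 mod 58), so (29,-38,30)→(29,20,21)
g: flip: (29,20,21)→(21,-20,29)
g: reduced (well bottom): (21,-20,29) with a≤c, −a<b≤a
reduced forms (15, 2, 34) vs (21, -20, 29) ⇒ inequivalent

no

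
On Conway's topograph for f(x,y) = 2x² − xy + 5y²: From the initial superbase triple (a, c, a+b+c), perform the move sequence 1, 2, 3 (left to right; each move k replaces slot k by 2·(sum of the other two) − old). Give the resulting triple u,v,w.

start (2,5,6) = (f(1,0),f(0,1),f(1,1))
replace slot 1: 2·(5+6) − 2 = 20 → (20,5,6)
replace slot 2: 2·(20+6) − 5 = 47 → (20,47,6)
replace slot 3: 2·(20+47) − 6 = 128 → (20,47,128)

20,47,128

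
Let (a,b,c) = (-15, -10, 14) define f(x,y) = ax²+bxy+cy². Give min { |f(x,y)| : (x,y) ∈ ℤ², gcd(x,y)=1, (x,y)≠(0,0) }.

descent: ρ → (14,10,-15)  [lands on river]
river: ρ → (-15,20,9)
river: ρ → (9,16,-19)
river: ρ → (-19,22,6)
river: ρ → (6,26,-11)
river: ρ → (-11,18,14)
closes: descent 1, river 6
min |a| on river = 6

6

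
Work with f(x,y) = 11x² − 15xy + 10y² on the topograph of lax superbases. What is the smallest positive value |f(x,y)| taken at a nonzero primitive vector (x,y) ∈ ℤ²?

translate: b→7 (≡-15 mod 22), so (11,-15,10)→(11,7,6)
flip: (11,7,6)→(6,-7,11)
translate: b→5 (≡-7 mod 12), so (6,-7,11)→(6,5,10)
reduced (well bottom): (6,5,10) with a≤c, −a<b≤a
well minimum = a = 6

6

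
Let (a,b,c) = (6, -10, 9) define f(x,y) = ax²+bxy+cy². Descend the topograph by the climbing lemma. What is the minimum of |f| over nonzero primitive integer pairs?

translate: b→2 (≡-10 mod 12), so (6,-10,9)→(6,2,5)
flip: (6,2,5)→(5,-2,6)
reduced (well bottom): (5,-2,6) with a≤c, −a<b≤a
well minimum = a = 5

5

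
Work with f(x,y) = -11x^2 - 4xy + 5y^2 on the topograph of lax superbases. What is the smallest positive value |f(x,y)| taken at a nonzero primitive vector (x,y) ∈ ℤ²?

descent: ρ → (5,14,-2)  [lands on river]
river: ρ → (-2,14,5)
river: ρ → (5,6,-10)
river: ρ → (-10,14,1)
river: ρ → (1,14,-10)
river: ρ → (-10,6,5)
closes: descent 1, river 6
min |a| on river = 1

1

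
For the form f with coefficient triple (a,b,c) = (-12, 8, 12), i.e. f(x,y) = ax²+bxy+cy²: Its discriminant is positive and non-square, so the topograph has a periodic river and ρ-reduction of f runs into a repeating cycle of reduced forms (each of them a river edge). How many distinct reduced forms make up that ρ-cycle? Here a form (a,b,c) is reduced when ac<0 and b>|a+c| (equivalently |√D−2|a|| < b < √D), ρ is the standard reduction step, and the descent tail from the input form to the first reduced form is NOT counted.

D = 640, ⌊√D⌋ = 25
river: ρ → (12,16,-8)
river: ρ → (-8,16,12)
river: ρ → (12,8,-12)
river: ρ → (-12,16,8)
river: ρ → (8,16,-12)
river: ρ → (-12,8,12)
ρ-cycle length = 6 (tail of 0 descent steps not counted)

6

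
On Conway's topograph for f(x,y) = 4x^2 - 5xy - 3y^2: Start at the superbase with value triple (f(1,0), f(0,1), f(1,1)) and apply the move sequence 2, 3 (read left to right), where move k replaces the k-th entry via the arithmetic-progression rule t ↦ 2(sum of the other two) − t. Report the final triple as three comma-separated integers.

start (4,-3,-4) = (f(1,0),f(0,1),f(1,1))
replace slot 2: 2·(4+(-4)) − (-3) = 3 → (4,3,-4)
replace slot 3: 2·(4+3) − (-4) = 18 → (4,3,18)

4,3,18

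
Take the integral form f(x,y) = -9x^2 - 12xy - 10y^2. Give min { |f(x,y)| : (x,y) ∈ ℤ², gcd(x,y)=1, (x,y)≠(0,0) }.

translate: b→-6 (≡12 mod 18), so (9,12,10)→(9,-6,7)
flip: (9,-6,7)→(7,6,9)
reduced (well bottom): (7,6,9) with a≤c, −a<b≤a
well minimum |f| = |-7| = 7 (negative-definite)

7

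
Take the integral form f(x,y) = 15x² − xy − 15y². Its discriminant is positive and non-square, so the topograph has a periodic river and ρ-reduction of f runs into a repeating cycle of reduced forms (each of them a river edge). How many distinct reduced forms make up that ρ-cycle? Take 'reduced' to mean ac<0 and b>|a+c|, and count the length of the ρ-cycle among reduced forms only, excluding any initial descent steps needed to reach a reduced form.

D = 901, ⌊√D⌋ = 30
descent: ρ → (-15,1,15)  [lands on river]
river: ρ → (15,29,-1)
river: ρ → (-1,29,15)
river: ρ → (15,1,-15)
river: ρ → (-15,29,1)
river: ρ → (1,29,-15)
ρ-cycle length = 6 (tail of 1 descent step not counted)

6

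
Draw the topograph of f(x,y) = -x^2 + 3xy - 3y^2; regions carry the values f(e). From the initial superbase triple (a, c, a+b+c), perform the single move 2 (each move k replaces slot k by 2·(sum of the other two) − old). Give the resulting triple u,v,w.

start (-1,-3,-1) = (f(1,0),f(0,1),f(1,1))
replace slot 2: 2·((-1)+(-1)) − (-3) = -1 → (-1,-1,-1)

-1,-1,-1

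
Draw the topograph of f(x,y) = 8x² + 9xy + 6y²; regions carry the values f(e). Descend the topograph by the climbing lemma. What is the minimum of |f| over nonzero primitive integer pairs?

translate: b→-7 (≡9 mod 16), so (8,9,6)→(8,-7,5)
flip: (8,-7,5)→(5,7,8)
translate: b→-3 (≡7 mod 10), so (5,7,8)→(5,-3,6)
reduced (well bottom): (5,-3,6) with a≤c, −a<b≤a
well minimum = a = 5

5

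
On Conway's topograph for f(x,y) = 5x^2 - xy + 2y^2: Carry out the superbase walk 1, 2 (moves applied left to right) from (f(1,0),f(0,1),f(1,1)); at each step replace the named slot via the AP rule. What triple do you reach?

start (5,2,6) = (f(1,0),f(0,1),f(1,1))
replace slot 1: 2·(2+6) − 5 = 11 → (11,2,6)
replace slot 2: 2·(11+6) − 2 = 32 → (11,32,6)

11,32,6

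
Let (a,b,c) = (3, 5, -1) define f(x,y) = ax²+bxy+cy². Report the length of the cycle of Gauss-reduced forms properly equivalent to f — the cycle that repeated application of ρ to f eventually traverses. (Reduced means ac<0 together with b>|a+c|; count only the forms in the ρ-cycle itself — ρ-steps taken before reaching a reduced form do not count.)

D = 37, ⌊√D⌋ = 6
river: ρ → (-1,5,3)
river: ρ → (3,1,-3)
river: ρ → (-3,5,1)
river: ρ → (1,5,-3)
river: ρ → (-3,1,3)
river: ρ → (3,5,-1)
ρ-cycle length = 6 (tail of 0 descent steps not counted)

6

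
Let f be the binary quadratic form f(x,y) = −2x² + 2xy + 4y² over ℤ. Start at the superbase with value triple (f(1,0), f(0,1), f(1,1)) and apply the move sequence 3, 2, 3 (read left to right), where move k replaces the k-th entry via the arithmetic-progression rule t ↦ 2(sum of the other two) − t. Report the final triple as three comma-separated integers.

start (-2,4,4) = (f(1,0),f(0,1),f(1,1))
replace slot 3: 2·((-2)+4) − 4 = 0 → (-2,4,0)
replace slot 2: 2·((-2)+0) − 4 = -8 → (-2,-8,0)
replace slot 3: 2·((-2)+(-8)) − 0 = -20 → (-2,-8,-20)

-2,-8,-20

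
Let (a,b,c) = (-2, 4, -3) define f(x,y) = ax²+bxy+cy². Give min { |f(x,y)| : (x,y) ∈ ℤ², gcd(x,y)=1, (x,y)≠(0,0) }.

translate: b→0 (≡-4 mod 4), so (2,-4,3)→(2,0,1)
flip: (2,0,1)→(1,0,2)
reduced (well bottom): (1,0,2) with a≤c, −a<b≤a
well minimum |f| = |-1| = 1 (negative-definite)

1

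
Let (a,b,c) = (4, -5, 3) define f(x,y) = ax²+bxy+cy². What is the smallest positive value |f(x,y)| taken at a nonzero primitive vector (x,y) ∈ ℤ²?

translate: b→3 (≡-5 mod 8), so (4,-5,3)→(4,3,2)
flip: (4,3,2)→(2,-3,4)
translate: b→1 (≡-3 mod 4), so (2,-3,4)→(2,1,3)
reduced (well bottom): (2,1,3) with a≤c, −a<b≤a
well minimum = a = 2

2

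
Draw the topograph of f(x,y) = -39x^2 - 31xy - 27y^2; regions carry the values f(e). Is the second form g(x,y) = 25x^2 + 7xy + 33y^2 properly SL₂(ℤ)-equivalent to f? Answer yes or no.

D₁ = -3251, D₂ = -3251
f is negative-definite; reduce −f:
−f: flip: (39,31,27)→(27,-31,39)
−f: translate: b→23 (≡-31 mod 54), so (27,-31,39)→(27,23,35)
−f: reduced (well bottom): (27,23,35) with a≤c, −a<b≤a
flip sign back: reduced form of f is (-27,-23,-35)
g: reduced (well bottom): (25,7,33) with a≤c, −a<b≤a
reduced forms (-27, -23, -35) vs (25, 7, 33) ⇒ inequivalent

no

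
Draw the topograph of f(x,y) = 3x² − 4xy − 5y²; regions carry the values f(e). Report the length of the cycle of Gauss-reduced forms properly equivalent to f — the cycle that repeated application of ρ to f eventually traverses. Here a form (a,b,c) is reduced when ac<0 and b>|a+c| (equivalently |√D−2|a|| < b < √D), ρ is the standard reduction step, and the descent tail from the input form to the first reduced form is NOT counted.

D = 76, ⌊√D⌋ = 8
descent: ρ → (-5,4,3)  [lands on river]
river: ρ → (3,8,-1)
river: ρ → (-1,8,3)
river: ρ → (3,4,-5)
river: ρ → (-5,6,2)
river: ρ → (2,6,-5)
ρ-cycle length = 6 (tail of 1 descent step not counted)

6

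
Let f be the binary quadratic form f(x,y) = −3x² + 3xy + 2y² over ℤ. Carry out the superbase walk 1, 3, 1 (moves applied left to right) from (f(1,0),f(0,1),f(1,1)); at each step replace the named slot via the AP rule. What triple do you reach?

start (-3,2,2) = (f(1,0),f(0,1),f(1,1))
replace slot 1: 2·(2+2) − (-3) = 11 → (11,2,2)
replace slot 3: 2·(11+2) − 2 = 24 → (11,2,24)
replace slot 1: 2·(2+24) − 11 = 41 → (41,2,24)

41,2,24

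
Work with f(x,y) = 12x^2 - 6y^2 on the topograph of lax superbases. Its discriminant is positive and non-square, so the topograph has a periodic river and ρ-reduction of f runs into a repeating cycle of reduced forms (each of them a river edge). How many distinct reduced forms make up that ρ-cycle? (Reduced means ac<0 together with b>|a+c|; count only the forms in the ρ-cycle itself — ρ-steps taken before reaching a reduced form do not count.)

D = 288, ⌊√D⌋ = 16
descent: ρ → (-6,12,6)  [lands on river]
river: ρ → (6,12,-6)
ρ-cycle length = 2 (tail of 1 descent step not counted)

2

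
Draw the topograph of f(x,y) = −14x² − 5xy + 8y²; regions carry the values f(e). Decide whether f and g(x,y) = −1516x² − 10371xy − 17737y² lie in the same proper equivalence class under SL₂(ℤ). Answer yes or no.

D₁ = 473, D₂ = 473
river cycle of f (length 4): (8, 21, -1), (-1, 21, 8), (8, 11, -11), (-11, 11, 8)
river cycle of g (length 4): (-1, 21, 8), (8, 11, -11), (-11, 11, 8), (8, 21, -1)
cycles coincide ⇒ equivalent

yes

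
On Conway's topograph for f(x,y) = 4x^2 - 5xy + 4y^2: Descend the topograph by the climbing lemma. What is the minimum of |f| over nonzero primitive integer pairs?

translate: b→3 (≡-5 mod 8), so (4,-5,4)→(4,3,3)
flip: (4,3,3)→(3,-3,4)
translate: b→3 (≡-3 mod 6), so (3,-3,4)→(3,3,4)
reduced (well bottom): (3,3,4) with a≤c, −a<b≤a
well minimum = a = 3

3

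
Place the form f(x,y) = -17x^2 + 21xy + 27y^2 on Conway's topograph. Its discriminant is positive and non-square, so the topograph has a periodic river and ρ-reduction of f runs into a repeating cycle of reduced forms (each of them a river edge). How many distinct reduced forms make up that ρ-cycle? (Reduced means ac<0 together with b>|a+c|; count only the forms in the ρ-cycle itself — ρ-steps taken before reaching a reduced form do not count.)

D = 2277, ⌊√D⌋ = 47
river: ρ → (27,33,-11)
river: ρ → (-11,33,27)
river: ρ → (27,21,-17)
river: ρ → (-17,47,1)
river: ρ → (1,47,-17)
river: ρ → (-17,21,27)
ρ-cycle length = 6 (tail of 0 descent steps not counted)

6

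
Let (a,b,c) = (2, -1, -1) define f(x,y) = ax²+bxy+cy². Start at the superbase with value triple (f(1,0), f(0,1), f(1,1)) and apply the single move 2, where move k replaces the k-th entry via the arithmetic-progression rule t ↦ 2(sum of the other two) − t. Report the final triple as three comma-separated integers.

start (2,-1,0) = (f(1,0),f(0,1),f(1,1))
replace slot 2: 2·(2+0) − (-1) = 5 → (2,5,0)

2,5,0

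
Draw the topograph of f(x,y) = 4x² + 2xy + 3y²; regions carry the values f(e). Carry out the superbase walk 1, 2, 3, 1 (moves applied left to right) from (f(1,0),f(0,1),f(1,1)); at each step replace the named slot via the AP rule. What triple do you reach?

start (4,3,9) = (f(1,0),f(0,1),f(1,1))
replace slot 1: 2·(3+9) − 4 = 20 → (20,3,9)
replace slot 2: 2·(20+9) − 3 = 55 → (20,55,9)
replace slot 3: 2·(20+55) − 9 = 141 → (20,55,141)
replace slot 1: 2·(55+141) − 20 = 372 → (372,55,141)

372,55,141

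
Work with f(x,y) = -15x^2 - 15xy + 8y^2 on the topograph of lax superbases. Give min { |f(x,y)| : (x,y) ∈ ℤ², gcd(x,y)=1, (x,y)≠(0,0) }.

descent: ρ → (8,15,-15)  [lands on river]
river: ρ → (-15,15,8)
river: ρ → (8,17,-13)
river: ρ → (-13,9,12)
river: ρ → (12,15,-10)
river: ρ → (-10,25,2)
river: ρ → (2,23,-22)
river: ρ → (-22,21,3)
river: ρ → (3,21,-22)
river: ρ → (-22,23,2)
river: ρ → (2,25,-10)
river: ρ → (-10,15,12)
river: ρ → (12,9,-13)
river: ρ → (-13,17,8)
closes: descent 1, river 14
min |a| on river = 2

2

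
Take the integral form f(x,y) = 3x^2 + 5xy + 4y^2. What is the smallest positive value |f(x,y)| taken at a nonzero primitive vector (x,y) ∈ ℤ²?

translate: b→-1 (≡5 mod 6), so (3,5,4)→(3,-1,2)
flip: (3,-1,2)→(2,1,3)
reduced (well bottom): (2,1,3) with a≤c, −a<b≤a
well minimum = a = 2

2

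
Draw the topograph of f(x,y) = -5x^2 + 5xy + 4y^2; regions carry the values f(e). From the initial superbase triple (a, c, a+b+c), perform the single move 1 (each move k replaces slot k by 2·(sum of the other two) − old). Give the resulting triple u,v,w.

start (-5,4,4) = (f(1,0),f(0,1),f(1,1))
replace slot 1: 2·(4+4) − (-5) = 21 → (21,4,4)

21,4,4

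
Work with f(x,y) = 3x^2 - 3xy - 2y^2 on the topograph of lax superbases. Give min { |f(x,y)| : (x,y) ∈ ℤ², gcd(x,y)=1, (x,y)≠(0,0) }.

descent: ρ → (-2,3,3)  [lands on river]
river: ρ → (3,3,-2)
river: ρ → (-2,5,1)
river: ρ → (1,5,-2)
closes: descent 1, river 4
min |a| on river = 1

1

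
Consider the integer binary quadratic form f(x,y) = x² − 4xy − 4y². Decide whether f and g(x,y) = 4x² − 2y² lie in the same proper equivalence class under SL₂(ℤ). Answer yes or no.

D₁ = 32, D₂ = 32
river cycle of f (length 2): (-4, 4, 1), (1, 4, -4)
river cycle of g (length 2): (-2, 4, 2), (2, 4, -2)
cycles differ ⇒ inequivalent

no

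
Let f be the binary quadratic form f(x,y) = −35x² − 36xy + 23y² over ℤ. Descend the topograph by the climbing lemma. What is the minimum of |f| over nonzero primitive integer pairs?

descent: ρ → (23,36,-35)  [lands on river]
river: ρ → (-35,34,24)
river: ρ → (24,62,-7)
river: ρ → (-7,64,15)
river: ρ → (15,56,-23)
river: ρ → (-23,36,35)
river: ρ → (35,34,-24)
river: ρ → (-24,62,7)
river: ρ → (7,64,-15)
river: ρ → (-15,56,23)
closes: descent 1, river 10
min |a| on river = 7

7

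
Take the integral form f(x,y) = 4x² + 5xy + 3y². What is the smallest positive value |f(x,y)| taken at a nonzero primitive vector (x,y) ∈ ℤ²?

translate: b→-3 (≡5 mod 8), so (4,5,3)→(4,-3,2)
flip: (4,-3,2)→(2,3,4)
translate: b→-1 (≡3 mod 4), so (2,3,4)→(2,-1,3)
reduced (well bottom): (2,-1,3) with a≤c, −a<b≤a
well minimum = a = 2

2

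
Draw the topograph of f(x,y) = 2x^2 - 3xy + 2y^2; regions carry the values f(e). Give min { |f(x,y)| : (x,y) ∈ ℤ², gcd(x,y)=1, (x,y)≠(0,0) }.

translate: b→1 (≡-3 mod 4), so (2,-3,2)→(2,1,1)
flip: (2,1,1)→(1,-1,2)
translate: b→1 (≡-1 mod 2), so (1,-1,2)→(1,1,2)
reduced (well bottom): (1,1,2) with a≤c, −a<b≤a
well minimum = a = 1

1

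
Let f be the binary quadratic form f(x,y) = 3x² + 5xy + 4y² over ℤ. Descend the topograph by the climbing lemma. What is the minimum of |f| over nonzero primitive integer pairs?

translate: b→-1 (≡5 mod 6), so (3,5,4)→(3,-1,2)
flip: (3,-1,2)→(2,1,3)
reduced (well bottom): (2,1,3) with a≤c, −a<b≤a
well minimum = a = 2

2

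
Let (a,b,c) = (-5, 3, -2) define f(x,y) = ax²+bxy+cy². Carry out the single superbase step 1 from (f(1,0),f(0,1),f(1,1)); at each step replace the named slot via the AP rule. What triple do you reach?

start (-5,-2,-4) = (f(1,0),f(0,1),f(1,1))
replace slot 1: 2·((-2)+(-4)) − (-5) = -7 → (-7,-2,-4)

-7,-2,-4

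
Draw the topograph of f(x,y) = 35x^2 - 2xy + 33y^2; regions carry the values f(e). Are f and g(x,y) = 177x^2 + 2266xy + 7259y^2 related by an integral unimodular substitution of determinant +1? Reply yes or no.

D₁ = -4616, D₂ = -4616
f: flip: (35,-2,33)→(33,2,35)
f: reduced (well bottom): (33,2,35) with a≤c, −a<b≤a
g: translate: b→142 (≡2266 mod 354), so (177,2266,7259)→(177,142,35)
g: flip: (177,142,35)→(35,-142,177)
g: translate: b→-2 (≡-142 mod 70), so (35,-142,177)→(35,-2,33)
g: flip: (35,-2,33)→(33,2,35)
g: reduced (well bottom): (33,2,35) with a≤c, −a<b≤a
reduced forms (33, 2, 35) vs (33, 2, 35) ⇒ equivalent

yes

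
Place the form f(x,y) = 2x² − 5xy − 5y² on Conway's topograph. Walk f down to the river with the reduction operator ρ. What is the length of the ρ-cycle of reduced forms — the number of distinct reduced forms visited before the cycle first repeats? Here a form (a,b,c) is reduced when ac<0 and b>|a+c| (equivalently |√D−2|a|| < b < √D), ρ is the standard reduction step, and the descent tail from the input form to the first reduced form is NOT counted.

D = 65, ⌊√D⌋ = 8
descent: ρ → (-5,5,2)  [lands on river]
river: ρ → (2,7,-2)
river: ρ → (-2,5,5)
river: ρ → (5,5,-2)
river: ρ → (-2,7,2)
river: ρ → (2,5,-5)
ρ-cycle length = 6 (tail of 1 descent step not counted)

6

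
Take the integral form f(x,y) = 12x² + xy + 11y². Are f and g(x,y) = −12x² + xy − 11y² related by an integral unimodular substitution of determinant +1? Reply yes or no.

D₁ = -527, D₂ = -527
f: flip: (12,1,11)→(11,-1,12)
f: reduced (well bottom): (11,-1,12) with a≤c, −a<b≤a
g is negative-definite; reduce −g:
−g: flip: (12,-1,11)→(11,1,12)
−g: reduced (well bottom): (11,1,12) with a≤c, −a<b≤a
flip sign back: reduced form of g is (-11,-1,-12)
reduced forms (11, -1, 12) vs (-11, -1, -12) ⇒ inequivalent

no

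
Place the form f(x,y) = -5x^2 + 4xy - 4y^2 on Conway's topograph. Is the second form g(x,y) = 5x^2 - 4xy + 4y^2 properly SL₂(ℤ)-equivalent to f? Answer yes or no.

D₁ = -64, D₂ = -64
f is negative-definite; reduce −f:
−f: flip: (5,-4,4)→(4,4,5)
−f: reduced (well bottom): (4,4,5) with a≤c, −a<b≤a
flip sign back: reduced form of f is (-4,-4,-5)
g: flip: (5,-4,4)→(4,4,5)
g: reduced (well bottom): (4,4,5) with a≤c, −a<b≤a
reduced forms (-4, -4, -5) vs (4, 4, 5) ⇒ inequivalent

no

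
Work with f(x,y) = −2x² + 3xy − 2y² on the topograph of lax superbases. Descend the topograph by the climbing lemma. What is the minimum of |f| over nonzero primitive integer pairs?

translate: b→1 (≡-3 mod 4), so (2,-3,2)→(2,1,1)
flip: (2,1,1)→(1,-1,2)
translate: b→1 (≡-1 mod 2), so (1,-1,2)→(1,1,2)
reduced (well bottom): (1,1,2) with a≤c, −a<b≤a
well minimum |f| = |-1| = 1 (negative-definite)

1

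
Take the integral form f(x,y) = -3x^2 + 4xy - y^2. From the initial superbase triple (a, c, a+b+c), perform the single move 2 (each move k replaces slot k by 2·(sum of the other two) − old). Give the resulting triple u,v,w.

start (-3,-1,0) = (f(1,0),f(0,1),f(1,1))
replace slot 2: 2·((-3)+0) − (-1) = -5 → (-3,-5,0)

-3,-5,0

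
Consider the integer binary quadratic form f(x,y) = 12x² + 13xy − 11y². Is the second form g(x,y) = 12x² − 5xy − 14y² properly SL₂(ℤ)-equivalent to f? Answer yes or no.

D₁ = 697, D₂ = 697
river cycle of f (length 18): (-11, 9, 14), (14, 19, -6), (-6, 17, 17), (17, 17, -6), (-6, 19, 14), (14, 9, -11), (-11, 13, 12), (12, 11, -12), (-12, 13, 11), (11, 9, -14), … (8 more)
river cycle of g (length 10): (-14, 5, 12), (12, 19, -7), (-7, 23, 6), (6, 25, -3), (-3, 23, 14), (14, 5, -12), (-12, 19, 7), (7, 23, -6), (-6, 25, 3), (3, 23, -14)
cycles differ ⇒ inequivalent

no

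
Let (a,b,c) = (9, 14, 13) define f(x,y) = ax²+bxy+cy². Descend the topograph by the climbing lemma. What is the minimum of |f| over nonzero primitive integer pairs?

translate: b→-4 (≡14 mod 18), so (9,14,13)→(9,-4,8)
flip: (9,-4,8)→(8,4,9)
reduced (well bottom): (8,4,9) with a≤c, −a<b≤a
well minimum = a = 8

8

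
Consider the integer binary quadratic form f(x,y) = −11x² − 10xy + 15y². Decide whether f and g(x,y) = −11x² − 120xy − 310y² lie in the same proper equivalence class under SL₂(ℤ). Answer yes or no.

D₁ = 760, D₂ = 760
river cycle of f (length 14): (15, 10, -11), (-11, 12, 14), (14, 16, -9), (-9, 20, 10), (10, 20, -9), (-9, 16, 14), (14, 12, -11), (-11, 10, 15), (15, 20, -6), (-6, 16, 21), … (4 more)
river cycle of g (length 14): (-11, 12, 14), (14, 16, -9), (-9, 20, 10), (10, 20, -9), (-9, 16, 14), (14, 12, -11), (-11, 10, 15), (15, 20, -6), (-6, 16, 21), (21, 26, -1), … (4 more)
cycles coincide ⇒ equivalent

yes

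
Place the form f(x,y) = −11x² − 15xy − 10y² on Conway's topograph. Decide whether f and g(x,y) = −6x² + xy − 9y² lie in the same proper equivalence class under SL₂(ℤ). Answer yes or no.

D₁ = -215, D₂ = -215
f is negative-definite; reduce −f:
−f: translate: b→-7 (≡15 mod 22), so (11,15,10)→(11,-7,6)
−f: flip: (11,-7,6)→(6,7,11)
−f: translate: b→-5 (≡7 mod 12), so (6,7,11)→(6,-5,10)
−f: reduced (well bottom): (6,-5,10) with a≤c, −a<b≤a
flip sign back: reduced form of f is (-6,5,-10)
g is negative-definite; reduce −g:
−g: reduced (well bottom): (6,-1,9) with a≤c, −a<b≤a
flip sign back: reduced form of g is (-6,1,-9)
reduced forms (-6, 5, -10) vs (-6, 1, -9) ⇒ inequivalent

no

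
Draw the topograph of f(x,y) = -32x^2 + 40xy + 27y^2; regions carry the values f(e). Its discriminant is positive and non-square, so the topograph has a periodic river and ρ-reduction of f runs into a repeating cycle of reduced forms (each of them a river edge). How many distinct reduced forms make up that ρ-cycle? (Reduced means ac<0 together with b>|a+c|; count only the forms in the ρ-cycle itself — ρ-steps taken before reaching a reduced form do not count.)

D = 5056, ⌊√D⌋ = 71
river: ρ → (27,68,-4)
river: ρ → (-4,68,27)
river: ρ → (27,40,-32)
river: ρ → (-32,24,35)
river: ρ → (35,46,-21)
river: ρ → (-21,38,43)
river: ρ → (43,48,-16)
river: ρ → (-16,48,43)
river: ρ → (43,38,-21)
river: ρ → (-21,46,35)
river: ρ → (35,24,-32)
river: ρ → (-32,40,27)
ρ-cycle length = 12 (tail of 0 descent steps not counted)

12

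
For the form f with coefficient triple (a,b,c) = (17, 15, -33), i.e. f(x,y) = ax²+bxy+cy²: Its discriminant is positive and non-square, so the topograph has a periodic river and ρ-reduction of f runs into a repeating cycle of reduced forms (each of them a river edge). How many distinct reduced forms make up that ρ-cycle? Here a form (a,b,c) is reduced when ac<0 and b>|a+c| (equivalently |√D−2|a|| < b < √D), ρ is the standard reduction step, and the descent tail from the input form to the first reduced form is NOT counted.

D = 2469, ⌊√D⌋ = 49
descent: ρ → (-33,-15,17)
descent: ρ → (17,49,-1)  [lands on river]
river: ρ → (-1,49,17)
river: ρ → (17,19,-31)
river: ρ → (-31,43,5)
river: ρ → (5,47,-13)
river: ρ → (-13,31,29)
river: ρ → (29,27,-15)
river: ρ → (-15,33,23)
river: ρ → (23,13,-25)
river: ρ → (-25,37,11)
river: ρ → (11,29,-37)
river: ρ → (-37,45,3)
river: ρ → (3,45,-37)
river: ρ → (-37,29,11)
river: ρ → (11,37,-25)
river: ρ → (-25,13,23)
river: ρ → (23,33,-15)
river: ρ → (-15,27,29)
river: ρ → (29,31,-13)
river: ρ → (-13,47,5)
river: ρ → (5,43,-31)
river: ρ → (-31,19,17)
ρ-cycle length = 22 (tail of 2 descent steps not counted)

22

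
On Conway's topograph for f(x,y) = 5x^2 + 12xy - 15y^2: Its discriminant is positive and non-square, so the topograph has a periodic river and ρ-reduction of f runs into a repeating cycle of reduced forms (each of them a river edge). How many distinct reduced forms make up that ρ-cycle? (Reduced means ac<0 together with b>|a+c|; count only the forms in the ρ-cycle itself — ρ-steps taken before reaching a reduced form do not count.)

D = 444, ⌊√D⌋ = 21
river: ρ → (-15,18,2)
river: ρ → (2,18,-15)
river: ρ → (-15,12,5)
river: ρ → (5,18,-6)
river: ρ → (-6,18,5)
river: ρ → (5,12,-15)
ρ-cycle length = 6 (tail of 0 descent steps not counted)

6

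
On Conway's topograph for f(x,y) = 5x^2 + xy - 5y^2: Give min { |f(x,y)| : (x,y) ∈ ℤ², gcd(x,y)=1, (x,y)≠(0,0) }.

river: ρ → (-5,9,1)
river: ρ → (1,9,-5)
river: ρ → (-5,1,5)
river: ρ → (5,9,-1)
river: ρ → (-1,9,5)
river: ρ → (5,1,-5)
closes: descent 0, river 6
min |a| on river = 1

1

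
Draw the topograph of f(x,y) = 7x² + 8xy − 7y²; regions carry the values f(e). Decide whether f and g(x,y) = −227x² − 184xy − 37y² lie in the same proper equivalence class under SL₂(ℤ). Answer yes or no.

D₁ = 260, D₂ = 260
river cycle of f (length 10): (-7, 6, 8), (8, 10, -5), (-5, 10, 8), (8, 6, -7), (-7, 8, 7), (7, 6, -8), (-8, 10, 5), (5, 10, -8), (-8, 6, 7), (7, 8, -7)
river cycle of g (length 10): (-7, 6, 8), (8, 10, -5), (-5, 10, 8), (8, 6, -7), (-7, 8, 7), (7, 6, -8), (-8, 10, 5), (5, 10, -8), (-8, 6, 7), (7, 8, -7)
cycles coincide ⇒ equivalent

yes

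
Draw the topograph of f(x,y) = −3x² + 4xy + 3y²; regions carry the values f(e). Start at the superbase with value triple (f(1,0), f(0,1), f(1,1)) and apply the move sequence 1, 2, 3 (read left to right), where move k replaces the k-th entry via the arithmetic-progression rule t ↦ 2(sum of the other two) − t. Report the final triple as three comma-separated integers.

start (-3,3,4) = (f(1,0),f(0,1),f(1,1))
replace slot 1: 2·(3+4) − (-3) = 17 → (17,3,4)
replace slot 2: 2·(17+4) − 3 = 39 → (17,39,4)
replace slot 3: 2·(17+39) − 4 = 108 → (17,39,108)

17,39,108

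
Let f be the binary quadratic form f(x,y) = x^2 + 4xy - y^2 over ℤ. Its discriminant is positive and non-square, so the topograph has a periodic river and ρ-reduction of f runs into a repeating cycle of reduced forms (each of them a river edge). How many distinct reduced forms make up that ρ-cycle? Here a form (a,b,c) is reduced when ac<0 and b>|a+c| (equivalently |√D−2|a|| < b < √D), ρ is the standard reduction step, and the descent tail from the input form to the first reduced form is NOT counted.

D = 20, ⌊√D⌋ = 4
river: ρ → (-1,4,1)
river: ρ → (1,4,-1)
ρ-cycle length = 2 (tail of 0 descent steps not counted)

2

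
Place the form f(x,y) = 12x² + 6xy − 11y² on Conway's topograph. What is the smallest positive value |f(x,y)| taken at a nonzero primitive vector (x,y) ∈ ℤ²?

river: ρ → (-11,16,7)
river: ρ → (7,12,-15)
river: ρ → (-15,18,4)
river: ρ → (4,22,-5)
river: ρ → (-5,18,12)
river: ρ → (12,6,-11)
closes: descent 0, river 6
min |a| on river = 4

4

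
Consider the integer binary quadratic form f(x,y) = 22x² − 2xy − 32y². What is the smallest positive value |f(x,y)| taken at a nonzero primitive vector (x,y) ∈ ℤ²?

descent: ρ → (-32,2,22)
descent: ρ → (22,42,-12)  [lands on river]
river: ρ → (-12,30,40)
river: ρ → (40,50,-2)
river: ρ → (-2,50,40)
river: ρ → (40,30,-12)
river: ρ → (-12,42,22)
river: ρ → (22,46,-8)
river: ρ → (-8,50,10)
river: ρ → (10,50,-8)
river: ρ → (-8,46,22)
closes: descent 2, river 10
min |a| on river = 2

2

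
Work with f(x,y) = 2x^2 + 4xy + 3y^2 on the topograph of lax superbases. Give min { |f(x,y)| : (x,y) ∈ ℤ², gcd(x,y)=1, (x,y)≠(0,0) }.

translate: b→0 (≡4 mod 4), so (2,4,3)→(2,0,1)
flip: (2,0,1)→(1,0,2)
reduced (well bottom): (1,0,2) with a≤c, −a<b≤a
well minimum = a = 1

1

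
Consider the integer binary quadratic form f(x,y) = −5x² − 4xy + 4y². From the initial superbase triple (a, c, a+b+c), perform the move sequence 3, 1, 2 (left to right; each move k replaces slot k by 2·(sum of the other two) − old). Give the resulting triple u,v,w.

start (-5,4,-5) = (f(1,0),f(0,1),f(1,1))
replace slot 3: 2·((-5)+4) − (-5) = 3 → (-5,4,3)
replace slot 1: 2·(4+3) − (-5) = 19 → (19,4,3)
replace slot 2: 2·(19+3) − 4 = 40 → (19,40,3)

19,40,3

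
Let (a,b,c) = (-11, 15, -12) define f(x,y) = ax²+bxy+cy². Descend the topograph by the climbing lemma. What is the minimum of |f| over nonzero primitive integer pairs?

translate: b→7 (≡-15 mod 22), so (11,-15,12)→(11,7,8)
flip: (11,7,8)→(8,-7,11)
reduced (well bottom): (8,-7,11) with a≤c, −a<b≤a
well minimum |f| = |-8| = 8 (negative-definite)

8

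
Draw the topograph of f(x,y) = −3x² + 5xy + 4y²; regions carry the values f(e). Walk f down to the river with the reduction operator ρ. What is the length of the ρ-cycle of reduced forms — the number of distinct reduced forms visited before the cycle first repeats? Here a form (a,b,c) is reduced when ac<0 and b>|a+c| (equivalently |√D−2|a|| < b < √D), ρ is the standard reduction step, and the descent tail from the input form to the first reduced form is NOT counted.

D = 73, ⌊√D⌋ = 8
river: ρ → (4,3,-4)
river: ρ → (-4,5,3)
river: ρ → (3,7,-2)
river: ρ → (-2,5,6)
river: ρ → (6,7,-1)
river: ρ → (-1,7,6)
river: ρ → (6,5,-2)
river: ρ → (-2,7,3)
river: ρ → (3,5,-4)
river: ρ → (-4,3,4)
river: ρ → (4,5,-3)
river: ρ → (-3,7,2)
river: ρ → (2,5,-6)
river: ρ → (-6,7,1)
river: ρ → (1,7,-6)
river: ρ → (-6,5,2)
river: ρ → (2,7,-3)
river: ρ → (-3,5,4)
ρ-cycle length = 18 (tail of 0 descent steps not counted)

18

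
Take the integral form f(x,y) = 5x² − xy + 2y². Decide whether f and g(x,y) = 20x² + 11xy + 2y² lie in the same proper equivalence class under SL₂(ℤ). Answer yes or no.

D₁ = -39, D₂ = -39
f: flip: (5,-1,2)→(2,1,5)
f: reduced (well bottom): (2,1,5) with a≤c, −a<b≤a
g: flip: (20,11,2)→(2,-11,20)
g: translate: b→1 (≡-11 mod 4), so (2,-11,20)→(2,1,5)
g: reduced (well bottom): (2,1,5) with a≤c, −a<b≤a
reduced forms (2, 1, 5) vs (2, 1, 5) ⇒ equivalent

yes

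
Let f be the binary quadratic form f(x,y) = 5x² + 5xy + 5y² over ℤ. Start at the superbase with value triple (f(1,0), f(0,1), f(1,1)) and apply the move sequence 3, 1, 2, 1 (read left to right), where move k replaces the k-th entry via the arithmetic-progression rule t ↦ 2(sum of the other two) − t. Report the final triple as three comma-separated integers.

start (5,5,15) = (f(1,0),f(0,1),f(1,1))
replace slot 3: 2·(5+5) − 15 = 5 → (5,5,5)
replace slot 1: 2·(5+5) − 5 = 15 → (15,5,5)
replace slot 2: 2·(15+5) − 5 = 35 → (15,35,5)
replace slot 1: 2·(35+5) − 15 = 65 → (65,35,5)

65,35,5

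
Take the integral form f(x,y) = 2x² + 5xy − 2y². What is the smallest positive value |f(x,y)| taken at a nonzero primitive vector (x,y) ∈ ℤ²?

river: ρ → (-2,3,4)
river: ρ → (4,5,-1)
river: ρ → (-1,5,4)
river: ρ → (4,3,-2)
river: ρ → (-2,5,2)
river: ρ → (2,3,-4)
river: ρ → (-4,5,1)
river: ρ → (1,5,-4)
river: ρ → (-4,3,2)
river: ρ → (2,5,-2)
closes: descent 0, river 10
min |a| on river = 1

1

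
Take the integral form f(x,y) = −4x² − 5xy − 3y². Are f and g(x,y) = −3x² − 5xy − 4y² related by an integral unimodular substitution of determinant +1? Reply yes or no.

D₁ = -23, D₂ = -23
f is negative-definite; reduce −f:
−f: translate: b→-3 (≡5 mod 8), so (4,5,3)→(4,-3,2)
−f: flip: (4,-3,2)→(2,3,4)
−f: translate: b→-1 (≡3 mod 4), so (2,3,4)→(2,-1,3)
−f: reduced (well bottom): (2,-1,3) with a≤c, −a<b≤a
flip sign back: reduced form of f is (-2,1,-3)
g is negative-definite; reduce −g:
−g: translate: b→-1 (≡5 mod 6), so (3,5,4)→(3,-1,2)
−g: flip: (3,-1,2)→(2,1,3)
−g: reduced (well bottom): (2,1,3) with a≤c, −a<b≤a
flip sign back: reduced form of g is (-2,-1,-3)
reduced forms (-2, 1, -3) vs (-2, -1, -3) ⇒ inequivalent

no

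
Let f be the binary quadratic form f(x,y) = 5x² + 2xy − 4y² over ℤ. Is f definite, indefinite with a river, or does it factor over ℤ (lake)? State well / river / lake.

D = b²−4ac = 2² − 4·5·(-4) = 84
D > 0 non-square ⇒ indefinite ⇒ periodic river

river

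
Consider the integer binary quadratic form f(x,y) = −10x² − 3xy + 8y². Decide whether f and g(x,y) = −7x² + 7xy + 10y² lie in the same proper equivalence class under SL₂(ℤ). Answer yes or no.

D₁ = 329, D₂ = 329
river cycle of f (length 16): (8, 3, -10), (-10, 17, 1), (1, 17, -10), (-10, 3, 8), (8, 13, -5), (-5, 17, 2), (2, 15, -13), (-13, 11, 4), (4, 13, -10), (-10, 7, 7), … (6 more)
river cycle of g (length 16): (10, 13, -4), (-4, 11, 13), (13, 15, -2), (-2, 17, 5), (5, 13, -8), (-8, 3, 10), (10, 17, -1), (-1, 17, 10), (10, 3, -8), (-8, 13, 5), … (6 more)
cycles differ ⇒ inequivalent

no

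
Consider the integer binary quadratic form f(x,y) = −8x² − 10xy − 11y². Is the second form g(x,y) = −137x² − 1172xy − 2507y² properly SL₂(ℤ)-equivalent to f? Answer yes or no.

D₁ = -252, D₂ = -252
f is negative-definite; reduce −f:
−f: translate: b→-6 (≡10 mod 16), so (8,10,11)→(8,-6,9)
−f: reduced (well bottom): (8,-6,9) with a≤c, −a<b≤a
flip sign back: reduced form of f is (-8,6,-9)
g is negative-definite; reduce −g:
−g: translate: b→76 (≡1172 mod 274), so (137,1172,2507)→(137,76,11)
−g: flip: (137,76,11)→(11,-76,137)
−g: translate: b→-10 (≡-76 mod 22), so (11,-76,137)→(11,-10,8)
−g: flip: (11,-10,8)→(8,10,11)
−g: translate: b→-6 (≡10 mod 16), so (8,10,11)→(8,-6,9)
−g: reduced (well bottom): (8,-6,9) with a≤c, −a<b≤a
flip sign back: reduced form of g is (-8,6,-9)
reduced forms (-8, 6, -9) vs (-8, 6, -9) ⇒ equivalent

yes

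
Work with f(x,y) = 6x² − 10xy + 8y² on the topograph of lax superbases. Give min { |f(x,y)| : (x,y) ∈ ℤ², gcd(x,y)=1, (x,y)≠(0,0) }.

translate: b→2 (≡-10 mod 12), so (6,-10,8)→(6,2,4)
flip: (6,2,4)→(4,-2,6)
reduced (well bottom): (4,-2,6) with a≤c, −a<b≤a
well minimum = a = 4

4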